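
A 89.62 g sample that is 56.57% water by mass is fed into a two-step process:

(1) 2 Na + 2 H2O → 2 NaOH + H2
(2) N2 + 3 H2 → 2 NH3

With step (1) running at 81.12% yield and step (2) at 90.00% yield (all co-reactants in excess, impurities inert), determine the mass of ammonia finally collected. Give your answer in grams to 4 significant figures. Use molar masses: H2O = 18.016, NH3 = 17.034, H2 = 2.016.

11.67 g

Pure H2O = 89.62 × 0.5657 = 50.698 g.
n(H2O) = 50.698 / 18.016 = 2.8141 mol.
Step 1 (H2O:H2 = 2:1): theoretical n(H2) = 1.4070 mol; at 81.12% yield, n(H2) = 1.1414 mol.
Step 2 (H2:NH3 = 3:2): theoretical n(NH3) = 0.76092 mol, so theoretical mass = 0.76092 × 17.034 = 12.962 g.
At 90.00% yield, actual mass of NH3 = 12.962 × 0.9000 = 11.665 g.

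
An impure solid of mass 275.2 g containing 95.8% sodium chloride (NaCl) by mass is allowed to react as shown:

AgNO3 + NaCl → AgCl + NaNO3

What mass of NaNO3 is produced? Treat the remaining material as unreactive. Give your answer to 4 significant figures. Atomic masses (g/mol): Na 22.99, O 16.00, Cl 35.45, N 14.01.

383.5 g

Mass of pure NaCl = 275.2 g × 0.958 = 263.64 g.
M(NaCl) = 22.99 + 35.45 = 58.44 g/mol.
M(NaNO3) = 22.99 + 14.01 + 3(16.00) = 85.00 g/mol.
n(NaCl) = 263.64 g / 58.44 g/mol = 4.5113 mol.
From the equation the NaCl:NaNO3 mole ratio is 1:1, so n(NaNO3) = 4.5113 × 1/1 = 4.5113 mol.
Mass of NaNO3 = 4.5113 mol × 85.00 g/mol = 383.46 g.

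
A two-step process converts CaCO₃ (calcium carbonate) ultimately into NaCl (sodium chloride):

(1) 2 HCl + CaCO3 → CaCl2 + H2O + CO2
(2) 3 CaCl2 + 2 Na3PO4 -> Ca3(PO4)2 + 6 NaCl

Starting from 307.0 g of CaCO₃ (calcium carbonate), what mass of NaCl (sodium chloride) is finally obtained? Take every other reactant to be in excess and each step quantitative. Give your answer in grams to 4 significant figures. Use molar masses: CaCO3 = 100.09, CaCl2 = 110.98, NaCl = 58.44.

358.5 g

n(CaCO3) = 307.00 / 100.09 = 3.0672 mol.
Step 1 gives a 1:1 ratio of CaCO3 to CaCl2, so n(CaCl2) = 3.0672 mol.
In step 2 the CaCl2:NaCl ratio is 3:6, so n(NaCl) = 6.1345 mol.
Mass of NaCl = 6.1345 × 58.44 = 358.50 g.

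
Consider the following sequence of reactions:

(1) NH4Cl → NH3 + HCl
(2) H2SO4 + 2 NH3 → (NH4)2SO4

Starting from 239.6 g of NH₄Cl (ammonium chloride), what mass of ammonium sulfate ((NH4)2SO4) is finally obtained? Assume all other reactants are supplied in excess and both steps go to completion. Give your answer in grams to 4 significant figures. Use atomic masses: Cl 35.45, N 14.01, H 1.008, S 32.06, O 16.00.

M(NH4Cl) = 14.01 + 4(1.008) + 35.45 = 53.492 g/mol.
M((NH4)2SO4) = 2(14.01) + 8(1.008) + 32.06 + 4(16.00) = 132.144 g/mol.
n(NH4Cl) = 239.60 / 53.492 = 4.4792 mol.
Step 1 gives a 1:1 ratio of NH4Cl to NH3, so n(NH3) = 4.4792 mol.
In step 2 the NH3:(NH4)2SO4 ratio is 2:1, so n((NH4)2SO4) = 2.2396 mol.
Mass of (NH4)2SO4 = 2.2396 × 132.144 = 295.95 g.

295.9 g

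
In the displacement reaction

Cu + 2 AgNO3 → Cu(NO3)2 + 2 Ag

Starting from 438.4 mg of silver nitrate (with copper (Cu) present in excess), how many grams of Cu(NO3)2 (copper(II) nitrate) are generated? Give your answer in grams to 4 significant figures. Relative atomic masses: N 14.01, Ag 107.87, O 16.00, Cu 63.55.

M(AgNO3) = 107.87 + 14.01 + 3(16.00) = 169.88 g/mol.
M(Cu(NO3)2) = 63.55 + 2(14.01) + 6(16.00) = 187.57 g/mol.
Convert: 438.4 mg = 0.43840 g.
n(AgNO3) = 0.43840 g / 169.88 g/mol = 0.0025806 mol.
From the equation the AgNO3:Cu(NO3)2 mole ratio is 2:1, so n(Cu(NO3)2) = 0.0025806 × 1/2 = 0.0012903 mol.
Mass of Cu(NO3)2 = 0.0012903 mol × 187.57 g/mol = 0.24203 g.

0.2420 g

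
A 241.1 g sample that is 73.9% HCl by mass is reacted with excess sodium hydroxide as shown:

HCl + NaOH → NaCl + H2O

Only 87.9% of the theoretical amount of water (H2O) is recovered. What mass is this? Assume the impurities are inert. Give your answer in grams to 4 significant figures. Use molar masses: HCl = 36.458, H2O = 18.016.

77.39 g

Pure HCl available = 241.1 g × 0.739 = 178.17 g.
n(HCl) = 178.17 g / 36.458 g/mol = 4.8871 mol.
From the equation the HCl:H2O mole ratio is 1:1, so n(H2O) = 4.8871 × 1/1 = 4.8871 mol.
Mass of H2O = 4.8871 mol × 18.016 g/mol = 88.046 g.
Actual mass collected = 88.046 g × 0.879 = 77.392 g.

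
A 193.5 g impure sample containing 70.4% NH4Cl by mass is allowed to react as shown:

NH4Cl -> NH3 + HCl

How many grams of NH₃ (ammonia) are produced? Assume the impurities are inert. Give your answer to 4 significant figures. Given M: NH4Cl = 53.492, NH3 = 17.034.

Mass of pure NH4Cl = 193.5 g × 0.704 = 136.22 g.
n(NH4Cl) = 136.22 g / 53.492 g/mol = 2.5466 mol.
From the equation the NH4Cl:NH3 mole ratio is 1:1, so n(NH3) = 2.5466 × 1/1 = 2.5466 mol.
Mass of NH3 = 2.5466 mol × 17.034 g/mol = 43.379 g.

43.38 g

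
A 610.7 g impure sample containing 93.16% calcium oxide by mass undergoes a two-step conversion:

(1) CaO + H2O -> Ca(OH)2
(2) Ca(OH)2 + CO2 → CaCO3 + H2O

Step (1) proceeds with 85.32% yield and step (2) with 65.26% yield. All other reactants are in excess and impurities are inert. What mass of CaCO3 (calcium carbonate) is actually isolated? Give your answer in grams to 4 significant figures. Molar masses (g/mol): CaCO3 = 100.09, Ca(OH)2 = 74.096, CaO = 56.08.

565.4 g

Pure CaO = 610.7 × 0.9316 = 568.93 g.
n(CaO) = 568.93 / 56.08 = 10.145 mol.
Step 1 (CaO:Ca(OH)2 = 1:1): theoretical n(Ca(OH)2) = 10.145 mol; at 85.32% yield, n(Ca(OH)2) = 8.6557 mol.
Step 2 (Ca(OH)2:CaCO3 = 1:1): theoretical n(CaCO3) = 8.6557 mol, so theoretical mass = 8.6557 × 100.09 = 866.35 g.
At 65.26% yield, actual mass of CaCO3 = 866.35 × 0.6526 = 565.38 g.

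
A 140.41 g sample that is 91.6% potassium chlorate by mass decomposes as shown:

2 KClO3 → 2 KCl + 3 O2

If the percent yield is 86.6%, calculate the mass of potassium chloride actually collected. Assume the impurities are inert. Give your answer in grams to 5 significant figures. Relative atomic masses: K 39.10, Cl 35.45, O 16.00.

Pure KClO3 available = 140.41 g × 0.916 = 128.616 g.
M(KClO3) = 39.10 + 35.45 + 3(16.00) = 122.55 g/mol.
M(KCl) = 39.10 + 35.45 = 74.55 g/mol.
n(KClO3) = 128.616 g / 122.55 g/mol = 1.04949 mol.
From the equation the KClO3:KCl mole ratio is 2:2, so n(KCl) = 1.04949 × 2/2 = 1.04949 mol.
Mass of KCl = 1.04949 mol × 74.55 g/mol = 78.2398 g.
Actual mass collected = 78.2398 g × 0.866 = 67.7557 g.

67.756 g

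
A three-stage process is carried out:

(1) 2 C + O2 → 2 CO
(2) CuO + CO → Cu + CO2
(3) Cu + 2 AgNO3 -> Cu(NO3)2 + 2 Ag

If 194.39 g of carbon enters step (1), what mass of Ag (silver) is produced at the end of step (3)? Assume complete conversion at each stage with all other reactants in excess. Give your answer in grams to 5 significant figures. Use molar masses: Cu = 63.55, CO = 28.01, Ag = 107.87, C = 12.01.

n(C) = 194.39 / 12.01 = 16.1857 mol.
Reaction (1): C→CO ratio 2:2 ⇒ n(CO) = 16.1857 mol.
Reaction (2): CO→Cu ratio 1:1 ⇒ n(Cu) = 16.1857 mol.
Reaction (3): Cu→Ag ratio 1:2 ⇒ n(Ag) = 32.3714 mol.
Mass of Ag = 32.3714 × 107.87 = 3491.90 g.

3491.9 g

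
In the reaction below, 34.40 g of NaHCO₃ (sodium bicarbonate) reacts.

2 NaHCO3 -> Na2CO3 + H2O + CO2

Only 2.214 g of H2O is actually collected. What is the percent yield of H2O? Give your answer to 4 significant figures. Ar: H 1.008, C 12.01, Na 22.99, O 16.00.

M(NaHCO3) = 22.99 + 1.008 + 12.01 + 3(16.00) = 84.008 g/mol.
M(H2O) = 2(1.008) + 16.00 = 18.016 g/mol.
n(NaHCO3) = 34.400 g / 84.008 g/mol = 0.40948 mol.
From the equation the NaHCO3:H2O mole ratio is 2:1, so n(H2O) = 0.40948 × 1/2 = 0.20474 mol.
Mass of H2O = 0.20474 mol × 18.016 g/mol = 3.6886 g.
This is the theoretical yield. Percent yield = 2.214 g / 3.6886 g × 100% = 60.022%.

60.02 %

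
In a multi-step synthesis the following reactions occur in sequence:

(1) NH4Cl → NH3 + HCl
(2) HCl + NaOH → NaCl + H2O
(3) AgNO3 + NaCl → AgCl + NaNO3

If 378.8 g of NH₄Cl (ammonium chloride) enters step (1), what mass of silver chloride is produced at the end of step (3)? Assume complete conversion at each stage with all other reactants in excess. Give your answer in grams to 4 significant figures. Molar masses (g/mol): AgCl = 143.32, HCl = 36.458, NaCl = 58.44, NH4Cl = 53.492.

n(NH4Cl) = 378.8 / 53.492 = 7.0814 mol.
Reaction (1): NH4Cl→HCl ratio 1:1 ⇒ n(HCl) = 7.0814 mol.
Reaction (2): HCl→NaCl ratio 1:1 ⇒ n(NaCl) = 7.0814 mol.
Reaction (3): NaCl→AgCl ratio 1:1 ⇒ n(AgCl) = 7.0814 mol.
Mass of AgCl = 7.0814 × 143.32 = 1014.9 g.

1015 g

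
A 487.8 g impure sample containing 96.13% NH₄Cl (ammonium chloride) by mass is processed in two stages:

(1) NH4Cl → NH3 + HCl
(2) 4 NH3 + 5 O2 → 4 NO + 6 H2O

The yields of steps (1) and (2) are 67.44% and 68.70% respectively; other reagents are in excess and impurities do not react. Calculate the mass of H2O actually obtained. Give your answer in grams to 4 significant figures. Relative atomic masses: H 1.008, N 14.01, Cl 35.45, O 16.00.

109.8 g

Pure NH4Cl = 487.8 × 0.9613 = 468.92 g.
M(NH4Cl) = 14.01 + 4(1.008) + 35.45 = 53.492 g/mol.
M(H2O) = 2(1.008) + 16.00 = 18.016 g/mol.
n(NH4Cl) = 468.92 / 53.492 = 8.7662 mol.
Step 1 (NH4Cl:NH3 = 1:1): theoretical n(NH3) = 8.7662 mol; at 67.44% yield, n(NH3) = 5.9119 mol.
Step 2 (NH3:H2O = 4:6): theoretical n(H2O) = 8.8679 mol, so theoretical mass = 8.8679 × 18.016 = 159.76 g.
At 68.70% yield, actual mass of H2O = 159.76 × 0.6870 = 109.76 g.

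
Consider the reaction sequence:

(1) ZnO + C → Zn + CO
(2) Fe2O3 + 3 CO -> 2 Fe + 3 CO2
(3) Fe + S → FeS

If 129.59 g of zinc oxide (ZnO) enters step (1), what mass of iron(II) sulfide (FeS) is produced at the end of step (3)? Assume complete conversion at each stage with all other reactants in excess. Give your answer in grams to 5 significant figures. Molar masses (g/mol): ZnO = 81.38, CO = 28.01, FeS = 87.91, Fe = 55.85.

93.326 g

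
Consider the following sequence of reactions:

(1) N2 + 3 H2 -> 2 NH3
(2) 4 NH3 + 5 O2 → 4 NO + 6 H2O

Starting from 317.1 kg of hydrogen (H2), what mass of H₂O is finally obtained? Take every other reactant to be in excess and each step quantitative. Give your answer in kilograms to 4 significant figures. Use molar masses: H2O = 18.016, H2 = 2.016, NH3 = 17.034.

2834 kg

317.1 kg = 317100 g.
n(H2) = 317100 / 2.016 = 157290 mol.
Step 1 gives a 3:2 ratio of H2 to NH3, so n(NH3) = 104860 mol.
In step 2 the NH3:H2O ratio is 4:6, so n(H2O) = 157290 mol.
Mass of H2O = 157290 × 18.016 = 2.8338 × 10^6 g = 2834 kg.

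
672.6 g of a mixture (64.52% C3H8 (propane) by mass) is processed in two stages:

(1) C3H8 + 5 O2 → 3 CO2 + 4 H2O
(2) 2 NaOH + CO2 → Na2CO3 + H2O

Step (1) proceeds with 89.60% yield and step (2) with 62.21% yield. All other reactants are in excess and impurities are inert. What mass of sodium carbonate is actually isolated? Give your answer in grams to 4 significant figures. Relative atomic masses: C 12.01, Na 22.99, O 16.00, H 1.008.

Pure C3H8 = 672.6 × 0.6452 = 433.96 g.
M(C3H8) = 3(12.01) + 8(1.008) = 44.094 g/mol.
M(Na2CO3) = 2(22.99) + 12.01 + 3(16.00) = 105.99 g/mol.
n(C3H8) = 433.96 / 44.094 = 9.8417 mol.
Step 1 (C3H8:CO2 = 1:3): theoretical n(CO2) = 29.525 mol; at 89.60% yield, n(CO2) = 26.455 mol.
Step 2 (CO2:Na2CO3 = 1:1): theoretical n(Na2CO3) = 26.455 mol, so theoretical mass = 26.455 × 105.99 = 2803.9 g.
At 62.21% yield, actual mass of Na2CO3 = 2803.9 × 0.6221 = 1744.3 g.

1744 g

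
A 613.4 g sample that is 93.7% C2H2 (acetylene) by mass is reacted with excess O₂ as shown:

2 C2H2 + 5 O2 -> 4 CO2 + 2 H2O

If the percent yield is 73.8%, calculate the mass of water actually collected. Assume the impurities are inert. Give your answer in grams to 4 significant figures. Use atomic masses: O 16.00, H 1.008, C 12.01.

Pure C2H2 available = 613.4 g × 0.937 = 574.76 g.
M(C2H2) = 2(12.01) + 2(1.008) = 26.036 g/mol.
M(H2O) = 2(1.008) + 16.00 = 18.016 g/mol.
n(C2H2) = 574.76 g / 26.036 g/mol = 22.075 mol.
From the equation the C2H2:H2O mole ratio is 2:2, so n(H2O) = 22.075 × 2/2 = 22.075 mol.
Mass of H2O = 22.075 mol × 18.016 g/mol = 397.71 g.
Actual mass collected = 397.71 g × 0.738 = 293.51 g.

293.5 g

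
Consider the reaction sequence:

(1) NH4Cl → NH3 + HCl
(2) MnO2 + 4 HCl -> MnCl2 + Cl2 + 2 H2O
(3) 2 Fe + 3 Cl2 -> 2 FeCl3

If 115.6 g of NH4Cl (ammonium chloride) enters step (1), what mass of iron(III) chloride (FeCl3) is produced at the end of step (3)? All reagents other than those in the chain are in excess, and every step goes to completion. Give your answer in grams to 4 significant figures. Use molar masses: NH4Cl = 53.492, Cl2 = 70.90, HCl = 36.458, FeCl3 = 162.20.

n(NH4Cl) = 115.6 / 53.492 = 2.1611 mol.
Reaction (1): NH4Cl→HCl ratio 1:1 ⇒ n(HCl) = 2.1611 mol.
Reaction (2): HCl→Cl2 ratio 4:1 ⇒ n(Cl2) = 0.54027 mol.
Reaction (3): Cl2→FeCl3 ratio 3:2 ⇒ n(FeCl3) = 0.36018 mol.
Mass of FeCl3 = 0.36018 × 162.20 = 58.421 g.

58.42 g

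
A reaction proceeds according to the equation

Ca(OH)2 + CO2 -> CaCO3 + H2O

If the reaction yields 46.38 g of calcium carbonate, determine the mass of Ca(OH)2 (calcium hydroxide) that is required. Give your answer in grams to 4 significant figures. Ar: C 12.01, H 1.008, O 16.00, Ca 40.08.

M(CaCO3) = 40.08 + 12.01 + 3(16.00) = 100.09 g/mol.
M(Ca(OH)2) = 40.08 + 2(16.00) + 2(1.008) = 74.096 g/mol.
n(CaCO3) = 46.380 g / 100.09 g/mol = 0.46338 mol.
From the equation the CaCO3:Ca(OH)2 mole ratio is 1:1, so n(Ca(OH)2) = 0.46338 × 1/1 = 0.46338 mol.
Mass of Ca(OH)2 = 0.46338 mol × 74.096 g/mol = 34.335 g.

34.33 g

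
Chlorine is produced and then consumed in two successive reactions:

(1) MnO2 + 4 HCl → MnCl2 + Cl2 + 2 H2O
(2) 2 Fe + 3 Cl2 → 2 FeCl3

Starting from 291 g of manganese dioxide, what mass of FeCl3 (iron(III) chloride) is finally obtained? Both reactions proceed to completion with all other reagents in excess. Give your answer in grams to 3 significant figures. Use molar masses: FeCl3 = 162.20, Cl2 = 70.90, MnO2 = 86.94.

n(MnO2) = 291.0 / 86.94 = 3.347 mol.
Step 1 gives a 1:1 ratio of MnO2 to Cl2, so n(Cl2) = 3.347 mol.
In step 2 the Cl2:FeCl3 ratio is 3:2, so n(FeCl3) = 2.231 mol.
Mass of FeCl3 = 2.231 × 162.20 = 361.9 g.

362 g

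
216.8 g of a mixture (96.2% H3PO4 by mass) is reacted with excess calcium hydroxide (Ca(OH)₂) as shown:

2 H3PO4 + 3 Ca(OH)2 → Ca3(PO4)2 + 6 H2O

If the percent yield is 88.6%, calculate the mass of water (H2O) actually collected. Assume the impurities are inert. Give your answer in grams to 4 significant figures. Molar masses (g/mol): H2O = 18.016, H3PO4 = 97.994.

Pure H3PO4 available = 216.8 g × 0.962 = 208.56 g.
n(H3PO4) = 208.56 g / 97.994 g/mol = 2.1283 mol.
From the equation the H3PO4:H2O mole ratio is 2:6, so n(H2O) = 2.1283 × 6/2 = 6.3849 mol.
Mass of H2O = 6.3849 mol × 18.016 g/mol = 115.03 g.
Actual mass collected = 115.03 g × 0.886 = 101.92 g.

101.9 g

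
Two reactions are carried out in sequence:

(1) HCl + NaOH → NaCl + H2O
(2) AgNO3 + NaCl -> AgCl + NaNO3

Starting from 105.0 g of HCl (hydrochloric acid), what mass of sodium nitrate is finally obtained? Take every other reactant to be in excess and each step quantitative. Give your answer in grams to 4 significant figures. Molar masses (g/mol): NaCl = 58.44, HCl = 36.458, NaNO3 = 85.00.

n(HCl) = 105.00 / 36.458 = 2.8800 mol.
Step 1 gives a 1:1 ratio of HCl to NaCl, so n(NaCl) = 2.8800 mol.
In step 2 the NaCl:NaNO3 ratio is 1:1, so n(NaNO3) = 2.8800 mol.
Mass of NaNO3 = 2.8800 × 85.00 = 244.80 g.

244.8 g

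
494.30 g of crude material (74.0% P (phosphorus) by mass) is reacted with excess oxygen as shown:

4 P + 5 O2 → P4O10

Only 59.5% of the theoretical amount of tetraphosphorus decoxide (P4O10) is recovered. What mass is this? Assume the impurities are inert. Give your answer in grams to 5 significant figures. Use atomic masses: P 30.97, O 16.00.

498.74 g

Pure P available = 494.30 g × 0.740 = 365.782 g.
M(P) = 30.97 g/mol.
M(P4O10) = 4(30.97) + 10(16.00) = 283.88 g/mol.
n(P) = 365.782 g / 30.97 g/mol = 11.8108 mol.
From the equation the P:P4O10 mole ratio is 4:1, so n(P4O10) = 11.8108 × 1/4 = 2.95271 mol.
Mass of P4O10 = 2.95271 mol × 283.88 g/mol = 838.216 g.
Actual mass collected = 838.216 g × 0.595 = 498.739 g.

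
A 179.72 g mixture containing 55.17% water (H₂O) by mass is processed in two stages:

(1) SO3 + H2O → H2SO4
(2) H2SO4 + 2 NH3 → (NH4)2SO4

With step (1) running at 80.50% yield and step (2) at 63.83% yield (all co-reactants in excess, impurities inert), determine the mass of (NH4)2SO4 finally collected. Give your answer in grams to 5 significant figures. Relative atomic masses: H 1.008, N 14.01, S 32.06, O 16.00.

373.69 g

Pure H2O = 179.72 × 0.5517 = 99.1515 g.
M(H2O) = 2(1.008) + 16.00 = 18.016 g/mol.
M((NH4)2SO4) = 2(14.01) + 8(1.008) + 32.06 + 4(16.00) = 132.144 g/mol.
n(H2O) = 99.1515 / 18.016 = 5.50353 mol.
Step 1 (H2O:H2SO4 = 1:1): theoretical n(H2SO4) = 5.50353 mol; at 80.50% yield, n(H2SO4) = 4.43034 mol.
Step 2 (H2SO4:(NH4)2SO4 = 1:1): theoretical n((NH4)2SO4) = 4.43034 mol, so theoretical mass = 4.43034 × 132.144 = 585.443 g.
At 63.83% yield, actual mass of (NH4)2SO4 = 585.443 × 0.6383 = 373.688 g.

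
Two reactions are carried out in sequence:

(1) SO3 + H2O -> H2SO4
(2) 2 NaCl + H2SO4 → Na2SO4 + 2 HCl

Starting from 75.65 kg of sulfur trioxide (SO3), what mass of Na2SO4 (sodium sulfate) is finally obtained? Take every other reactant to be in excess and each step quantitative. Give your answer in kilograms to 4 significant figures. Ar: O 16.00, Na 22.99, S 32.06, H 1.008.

134.2 kg

M(SO3) = 32.06 + 3(16.00) = 80.06 g/mol.
M(Na2SO4) = 2(22.99) + 32.06 + 4(16.00) = 142.04 g/mol.
75.65 kg = 75650 g.
n(SO3) = 75650 / 80.06 = 944.92 mol.
Step 1 gives a 1:1 ratio of SO3 to H2SO4, so n(H2SO4) = 944.92 mol.
In step 2 the H2SO4:Na2SO4 ratio is 1:1, so n(Na2SO4) = 944.92 mol.
Mass of Na2SO4 = 944.92 × 142.04 = 134220 g = 134.2 kg.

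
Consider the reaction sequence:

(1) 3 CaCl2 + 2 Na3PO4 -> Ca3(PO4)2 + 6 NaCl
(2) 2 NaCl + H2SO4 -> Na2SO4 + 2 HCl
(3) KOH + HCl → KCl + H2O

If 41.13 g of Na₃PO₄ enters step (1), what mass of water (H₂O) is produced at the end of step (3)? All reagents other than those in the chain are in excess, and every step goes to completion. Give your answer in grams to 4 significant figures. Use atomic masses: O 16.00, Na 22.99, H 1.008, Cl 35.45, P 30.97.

M(Na3PO4) = 3(22.99) + 30.97 + 4(16.00) = 163.94 g/mol.
M(H2O) = 2(1.008) + 16.00 = 18.016 g/mol.
n(Na3PO4) = 41.13 / 163.94 = 0.25088 mol.
Reaction (1): Na3PO4→NaCl ratio 2:6 ⇒ n(NaCl) = 0.75265 mol.
Reaction (2): NaCl→HCl ratio 2:2 ⇒ n(HCl) = 0.75265 mol.
Reaction (3): HCl→H2O ratio 1:1 ⇒ n(H2O) = 0.75265 mol.
Mass of H2O = 0.75265 × 18.016 = 13.560 g.

13.56 g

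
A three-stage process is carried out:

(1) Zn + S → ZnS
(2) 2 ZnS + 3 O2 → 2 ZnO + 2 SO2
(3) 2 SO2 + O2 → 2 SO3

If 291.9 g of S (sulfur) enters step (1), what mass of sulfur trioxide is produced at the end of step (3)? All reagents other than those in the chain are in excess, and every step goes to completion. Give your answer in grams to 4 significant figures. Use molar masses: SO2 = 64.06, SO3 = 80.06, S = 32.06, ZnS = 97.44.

n(S) = 291.9 / 32.06 = 9.1048 mol.
Reaction (1): S→ZnS ratio 1:1 ⇒ n(ZnS) = 9.1048 mol.
Reaction (2): ZnS→SO2 ratio 2:2 ⇒ n(SO2) = 9.1048 mol.
Reaction (3): SO2→SO3 ratio 2:2 ⇒ n(SO3) = 9.1048 mol.
Mass of SO3 = 9.1048 × 80.06 = 728.93 g.

728.9 g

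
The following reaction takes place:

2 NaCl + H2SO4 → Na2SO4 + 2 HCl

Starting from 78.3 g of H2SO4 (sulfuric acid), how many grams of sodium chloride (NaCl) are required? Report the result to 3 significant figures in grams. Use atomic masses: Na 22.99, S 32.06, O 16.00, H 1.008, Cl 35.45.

M(H2SO4) = 2(1.008) + 32.06 + 4(16.00) = 98.076 g/mol.
M(NaCl) = 22.99 + 35.45 = 58.44 g/mol.
n(H2SO4) = 78.30 g / 98.076 g/mol = 0.7984 mol.
From the equation the H2SO4:NaCl mole ratio is 1:2, so n(NaCl) = 0.7984 × 2/1 = 1.597 mol.
Mass of NaCl = 1.597 mol × 58.44 g/mol = 93.31 g.

93.3 g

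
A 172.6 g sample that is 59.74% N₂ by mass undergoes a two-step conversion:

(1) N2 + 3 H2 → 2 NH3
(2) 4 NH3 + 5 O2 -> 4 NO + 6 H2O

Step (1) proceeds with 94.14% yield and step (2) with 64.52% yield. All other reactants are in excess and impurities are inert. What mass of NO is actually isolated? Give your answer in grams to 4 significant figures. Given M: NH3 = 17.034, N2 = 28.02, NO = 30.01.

Pure N2 = 172.6 × 0.5974 = 103.11 g.
n(N2) = 103.11 / 28.02 = 3.6799 mol.
Step 1 (N2:NH3 = 1:2): theoretical n(NH3) = 7.3598 mol; at 94.14% yield, n(NH3) = 6.9285 mol.
Step 2 (NH3:NO = 4:4): theoretical n(NO) = 6.9285 mol, so theoretical mass = 6.9285 × 30.01 = 207.93 g.
At 64.52% yield, actual mass of NO = 207.93 × 0.6452 = 134.15 g.

134.2 g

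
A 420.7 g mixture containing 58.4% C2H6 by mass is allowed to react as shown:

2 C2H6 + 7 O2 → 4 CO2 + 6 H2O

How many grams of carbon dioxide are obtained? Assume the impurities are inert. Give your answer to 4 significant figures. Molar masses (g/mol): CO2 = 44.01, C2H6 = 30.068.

719.2 g

Mass of pure C2H6 = 420.7 g × 0.584 = 245.69 g.
n(C2H6) = 245.69 g / 30.068 g/mol = 8.1711 mol.
From the equation the C2H6:CO2 mole ratio is 2:4, so n(CO2) = 8.1711 × 4/2 = 16.342 mol.
Mass of CO2 = 16.342 mol × 44.01 g/mol = 719.22 g.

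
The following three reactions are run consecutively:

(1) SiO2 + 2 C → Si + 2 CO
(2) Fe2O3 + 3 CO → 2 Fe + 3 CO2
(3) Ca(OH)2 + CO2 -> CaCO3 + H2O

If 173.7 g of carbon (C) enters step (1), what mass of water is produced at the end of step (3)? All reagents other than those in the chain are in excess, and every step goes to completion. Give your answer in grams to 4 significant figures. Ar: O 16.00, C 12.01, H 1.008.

M(C) = 12.01 g/mol.
M(H2O) = 2(1.008) + 16.00 = 18.016 g/mol.
n(C) = 173.7 / 12.01 = 14.463 mol.
Reaction (1): C→CO ratio 2:2 ⇒ n(CO) = 14.463 mol.
Reaction (2): CO→CO2 ratio 3:3 ⇒ n(CO2) = 14.463 mol.
Reaction (3): CO2→H2O ratio 1:1 ⇒ n(H2O) = 14.463 mol.
Mass of H2O = 14.463 × 18.016 = 260.56 g.

260.6 g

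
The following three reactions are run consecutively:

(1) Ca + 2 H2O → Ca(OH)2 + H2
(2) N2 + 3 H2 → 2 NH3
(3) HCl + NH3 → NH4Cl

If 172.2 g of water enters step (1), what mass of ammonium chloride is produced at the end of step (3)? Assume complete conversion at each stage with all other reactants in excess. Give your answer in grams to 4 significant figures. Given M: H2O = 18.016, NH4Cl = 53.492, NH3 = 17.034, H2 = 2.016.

170.4 g

n(H2O) = 172.2 / 18.016 = 9.5582 mol.
Reaction (1): H2O→H2 ratio 2:1 ⇒ n(H2) = 4.7791 mol.
Reaction (2): H2→NH3 ratio 3:2 ⇒ n(NH3) = 3.1861 mol.
Reaction (3): NH3→NH4Cl ratio 1:1 ⇒ n(NH4Cl) = 3.1861 mol.
Mass of NH4Cl = 3.1861 × 53.492 = 170.43 g.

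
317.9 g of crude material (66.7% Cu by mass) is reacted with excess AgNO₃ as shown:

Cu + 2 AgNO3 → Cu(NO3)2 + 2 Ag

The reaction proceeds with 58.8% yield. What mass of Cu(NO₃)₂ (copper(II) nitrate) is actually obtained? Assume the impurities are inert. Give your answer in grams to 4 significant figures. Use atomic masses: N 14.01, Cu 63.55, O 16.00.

368.0 g

Pure Cu available = 317.9 g × 0.667 = 212.04 g.
M(Cu) = 63.55 g/mol.
M(Cu(NO3)2) = 63.55 + 2(14.01) + 6(16.00) = 187.57 g/mol.
n(Cu) = 212.04 g / 63.55 g/mol = 3.3366 mol.
From the equation the Cu:Cu(NO3)2 mole ratio is 1:1, so n(Cu(NO3)2) = 3.3366 × 1/1 = 3.3366 mol.
Mass of Cu(NO3)2 = 3.3366 mol × 187.57 g/mol = 625.84 g.
Actual mass collected = 625.84 g × 0.588 = 367.99 g.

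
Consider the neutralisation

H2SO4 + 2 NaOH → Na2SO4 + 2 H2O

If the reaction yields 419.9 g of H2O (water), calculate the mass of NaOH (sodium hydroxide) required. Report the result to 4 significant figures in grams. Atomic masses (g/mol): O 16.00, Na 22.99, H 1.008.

M(H2O) = 2(1.008) + 16.00 = 18.016 g/mol.
M(NaOH) = 22.99 + 16.00 + 1.008 = 39.998 g/mol.
n(H2O) = 419.90 g / 18.016 g/mol = 23.307 mol.
From the equation the H2O:NaOH mole ratio is 2:2, so n(NaOH) = 23.307 × 2/2 = 23.307 mol.
Mass of NaOH = 23.307 mol × 39.998 g/mol = 932.24 g.

932.2 g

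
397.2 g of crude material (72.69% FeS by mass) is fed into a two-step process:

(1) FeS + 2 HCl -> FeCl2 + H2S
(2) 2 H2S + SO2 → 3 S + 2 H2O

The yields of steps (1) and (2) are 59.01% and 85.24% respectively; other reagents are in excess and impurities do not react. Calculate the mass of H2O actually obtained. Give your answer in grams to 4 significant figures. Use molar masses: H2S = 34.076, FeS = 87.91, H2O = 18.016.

29.76 g

Pure FeS = 397.2 × 0.7269 = 288.72 g.
n(FeS) = 288.72 / 87.91 = 3.2843 mol.
Step 1 (FeS:H2S = 1:1): theoretical n(H2S) = 3.2843 mol; at 59.01% yield, n(H2S) = 1.9381 mol.
Step 2 (H2S:H2O = 2:2): theoretical n(H2O) = 1.9381 mol, so theoretical mass = 1.9381 × 18.016 = 34.916 g.
At 85.24% yield, actual mass of H2O = 34.916 × 0.8524 = 29.763 g.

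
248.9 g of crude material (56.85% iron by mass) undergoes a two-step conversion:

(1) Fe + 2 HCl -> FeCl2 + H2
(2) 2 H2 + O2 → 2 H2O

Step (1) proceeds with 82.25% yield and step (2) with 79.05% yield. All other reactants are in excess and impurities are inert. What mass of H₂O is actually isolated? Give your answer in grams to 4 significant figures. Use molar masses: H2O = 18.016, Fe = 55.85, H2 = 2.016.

29.68 g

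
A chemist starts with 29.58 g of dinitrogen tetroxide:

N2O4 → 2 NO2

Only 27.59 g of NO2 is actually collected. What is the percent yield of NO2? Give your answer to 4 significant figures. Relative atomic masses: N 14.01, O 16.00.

M(N2O4) = 2(14.01) + 4(16.00) = 92.02 g/mol.
M(NO2) = 14.01 + 2(16.00) = 46.01 g/mol.
n(N2O4) = 29.580 g / 92.02 g/mol = 0.32145 mol.
From the equation the N2O4:NO2 mole ratio is 1:2, so n(NO2) = 0.32145 × 2/1 = 0.64290 mol.
Mass of NO2 = 0.64290 mol × 46.01 g/mol = 29.580 g.
This is the theoretical yield. Percent yield = 27.59 g / 29.580 g × 100% = 93.272%.

93.27 %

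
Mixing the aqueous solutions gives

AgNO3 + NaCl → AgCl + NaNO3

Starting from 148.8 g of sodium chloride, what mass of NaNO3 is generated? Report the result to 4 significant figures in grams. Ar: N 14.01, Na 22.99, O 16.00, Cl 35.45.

M(NaCl) = 22.99 + 35.45 = 58.44 g/mol.
M(NaNO3) = 22.99 + 14.01 + 3(16.00) = 85.00 g/mol.
n(NaCl) = 148.80 g / 58.44 g/mol = 2.5462 mol.
From the equation the NaCl:NaNO3 mole ratio is 1:1, so n(NaNO3) = 2.5462 × 1/1 = 2.5462 mol.
Mass of NaNO3 = 2.5462 mol × 85.00 g/mol = 216.43 g.

216.4 g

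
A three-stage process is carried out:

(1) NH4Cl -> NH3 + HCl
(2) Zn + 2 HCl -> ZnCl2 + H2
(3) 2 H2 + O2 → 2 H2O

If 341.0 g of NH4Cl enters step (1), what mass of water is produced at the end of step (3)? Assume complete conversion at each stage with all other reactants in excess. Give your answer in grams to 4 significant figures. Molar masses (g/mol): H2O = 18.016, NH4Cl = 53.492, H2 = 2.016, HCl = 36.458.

n(NH4Cl) = 341.0 / 53.492 = 6.3748 mol.
Reaction (1): NH4Cl→HCl ratio 1:1 ⇒ n(HCl) = 6.3748 mol.
Reaction (2): HCl→H2 ratio 2:1 ⇒ n(H2) = 3.1874 mol.
Reaction (3): H2→H2O ratio 2:2 ⇒ n(H2O) = 3.1874 mol.
Mass of H2O = 3.1874 × 18.016 = 57.424 g.

57.42 g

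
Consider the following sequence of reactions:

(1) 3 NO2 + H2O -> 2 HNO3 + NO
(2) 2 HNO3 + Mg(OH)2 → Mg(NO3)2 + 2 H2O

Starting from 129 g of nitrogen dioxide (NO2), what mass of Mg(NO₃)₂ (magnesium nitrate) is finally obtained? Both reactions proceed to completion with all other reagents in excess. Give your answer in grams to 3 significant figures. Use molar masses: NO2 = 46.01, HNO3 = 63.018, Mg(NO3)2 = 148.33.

n(NO2) = 129.0 / 46.01 = 2.804 mol.
Step 1 gives a 3:2 ratio of NO2 to HNO3, so n(HNO3) = 1.869 mol.
In step 2 the HNO3:Mg(NO3)2 ratio is 2:1, so n(Mg(NO3)2) = 0.9346 mol.
Mass of Mg(NO3)2 = 0.9346 × 148.33 = 138.6 g.

139 g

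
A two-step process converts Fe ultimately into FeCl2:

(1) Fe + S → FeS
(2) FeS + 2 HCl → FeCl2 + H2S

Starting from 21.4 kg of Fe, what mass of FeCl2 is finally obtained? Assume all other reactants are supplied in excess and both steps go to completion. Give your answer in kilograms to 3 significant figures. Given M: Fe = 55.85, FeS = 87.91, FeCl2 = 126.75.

48.6 kg

21.4 kg = 21400 g.
n(Fe) = 21400 / 55.85 = 383.2 mol.
Step 1 gives a 1:1 ratio of Fe to FeS, so n(FeS) = 383.2 mol.
In step 2 the FeS:FeCl2 ratio is 1:1, so n(FeCl2) = 383.2 mol.
Mass of FeCl2 = 383.2 × 126.75 = 48570 g = 48.6 kg.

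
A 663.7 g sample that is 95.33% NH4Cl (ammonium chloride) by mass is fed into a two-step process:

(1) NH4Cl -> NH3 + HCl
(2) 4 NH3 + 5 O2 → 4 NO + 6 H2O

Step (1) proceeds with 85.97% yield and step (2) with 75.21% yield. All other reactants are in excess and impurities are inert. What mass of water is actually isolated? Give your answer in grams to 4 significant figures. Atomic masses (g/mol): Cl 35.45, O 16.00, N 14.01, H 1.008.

206.7 g

Pure NH4Cl = 663.7 × 0.9533 = 632.71 g.
M(NH4Cl) = 14.01 + 4(1.008) + 35.45 = 53.492 g/mol.
M(H2O) = 2(1.008) + 16.00 = 18.016 g/mol.
n(NH4Cl) = 632.71 / 53.492 = 11.828 mol.
Step 1 (NH4Cl:NH3 = 1:1): theoretical n(NH3) = 11.828 mol; at 85.97% yield, n(NH3) = 10.169 mol.
Step 2 (NH3:H2O = 4:6): theoretical n(H2O) = 15.253 mol, so theoretical mass = 15.253 × 18.016 = 274.80 g.
At 75.21% yield, actual mass of H2O = 274.80 × 0.7521 = 206.67 g.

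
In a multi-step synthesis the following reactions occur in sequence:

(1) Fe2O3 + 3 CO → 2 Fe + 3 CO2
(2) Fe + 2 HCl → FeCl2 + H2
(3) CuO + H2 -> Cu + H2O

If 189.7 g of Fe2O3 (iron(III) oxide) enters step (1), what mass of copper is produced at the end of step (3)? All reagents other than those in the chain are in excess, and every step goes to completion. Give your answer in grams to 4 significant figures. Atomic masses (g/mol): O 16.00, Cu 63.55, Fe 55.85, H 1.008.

151.0 g

M(Fe2O3) = 2(55.85) + 3(16.00) = 159.70 g/mol.
M(Cu) = 63.55 g/mol.
n(Fe2O3) = 189.7 / 159.70 = 1.1879 mol.
Reaction (1): Fe2O3→Fe ratio 1:2 ⇒ n(Fe) = 2.3757 mol.
Reaction (2): Fe→H2 ratio 1:1 ⇒ n(H2) = 2.3757 mol.
Reaction (3): H2→Cu ratio 1:1 ⇒ n(Cu) = 2.3757 mol.
Mass of Cu = 2.3757 × 63.55 = 150.98 g.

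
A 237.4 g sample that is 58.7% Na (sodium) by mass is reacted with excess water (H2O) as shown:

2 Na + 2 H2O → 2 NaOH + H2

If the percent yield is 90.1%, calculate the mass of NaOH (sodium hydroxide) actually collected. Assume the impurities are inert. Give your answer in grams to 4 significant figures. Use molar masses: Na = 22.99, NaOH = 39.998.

Pure Na available = 237.4 g × 0.587 = 139.35 g.
n(Na) = 139.35 g / 22.99 g/mol = 6.0615 mol.
From the equation the Na:NaOH mole ratio is 2:2, so n(NaOH) = 6.0615 × 2/2 = 6.0615 mol.
Mass of NaOH = 6.0615 mol × 39.998 g/mol = 242.45 g.
Actual mass collected = 242.45 g × 0.901 = 218.45 g.

218.4 g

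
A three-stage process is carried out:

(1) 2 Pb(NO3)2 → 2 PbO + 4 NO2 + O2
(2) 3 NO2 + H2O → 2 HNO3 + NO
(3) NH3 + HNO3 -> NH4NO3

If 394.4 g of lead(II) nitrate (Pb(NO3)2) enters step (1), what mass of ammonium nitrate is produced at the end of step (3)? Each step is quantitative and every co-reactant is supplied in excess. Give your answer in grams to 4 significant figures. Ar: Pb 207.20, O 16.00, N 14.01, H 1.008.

127.1 g

M(Pb(NO3)2) = 207.20 + 2(14.01) + 6(16.00) = 331.22 g/mol.
M(NH4NO3) = 2(14.01) + 4(1.008) + 3(16.00) = 80.052 g/mol.
n(Pb(NO3)2) = 394.4 / 331.22 = 1.1907 mol.
Reaction (1): Pb(NO3)2→NO2 ratio 2:4 ⇒ n(NO2) = 2.3815 mol.
Reaction (2): NO2→HNO3 ratio 3:2 ⇒ n(HNO3) = 1.5877 mol.
Reaction (3): HNO3→NH4NO3 ratio 1:1 ⇒ n(NH4NO3) = 1.5877 mol.
Mass of NH4NO3 = 1.5877 × 80.052 = 127.10 g.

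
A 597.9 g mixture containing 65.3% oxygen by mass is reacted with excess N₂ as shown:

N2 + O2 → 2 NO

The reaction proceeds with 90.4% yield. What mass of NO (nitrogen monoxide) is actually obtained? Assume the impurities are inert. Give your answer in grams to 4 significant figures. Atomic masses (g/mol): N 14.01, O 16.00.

662.0 g

Pure O2 available = 597.9 g × 0.653 = 390.43 g.
M(O2) = 2(16.00) = 32.00 g/mol.
M(NO) = 14.01 + 16.00 = 30.01 g/mol.
n(O2) = 390.43 g / 32.00 g/mol = 12.201 mol.
From the equation the O2:NO mole ratio is 1:2, so n(NO) = 12.201 × 2/1 = 24.402 mol.
Mass of NO = 24.402 mol × 30.01 g/mol = 732.30 g.
Actual mass collected = 732.30 g × 0.904 = 662.00 g.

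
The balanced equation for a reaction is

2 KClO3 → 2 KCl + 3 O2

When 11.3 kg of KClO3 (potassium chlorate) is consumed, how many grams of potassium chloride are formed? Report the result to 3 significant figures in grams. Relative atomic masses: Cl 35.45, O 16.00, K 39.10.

M(KClO3) = 39.10 + 35.45 + 3(16.00) = 122.55 g/mol.
M(KCl) = 39.10 + 35.45 = 74.55 g/mol.
Convert: 11.3 kg = 11300 g.
n(KClO3) = 11300 g / 122.55 g/mol = 92.21 mol.
From the equation the KClO3:KCl mole ratio is 2:2, so n(KCl) = 92.21 × 2/2 = 92.21 mol.
Mass of KCl = 92.21 mol × 74.55 g/mol = 6874 g.

6870 g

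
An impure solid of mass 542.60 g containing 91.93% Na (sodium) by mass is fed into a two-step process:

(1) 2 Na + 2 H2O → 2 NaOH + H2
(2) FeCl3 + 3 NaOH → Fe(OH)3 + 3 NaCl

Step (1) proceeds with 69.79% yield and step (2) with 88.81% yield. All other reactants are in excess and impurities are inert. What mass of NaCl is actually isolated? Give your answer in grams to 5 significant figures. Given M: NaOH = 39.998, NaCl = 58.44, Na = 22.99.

Pure Na = 542.60 × 0.9193 = 498.812 g.
n(Na) = 498.812 / 22.99 = 21.6969 mol.
Step 1 (Na:NaOH = 2:2): theoretical n(NaOH) = 21.6969 mol; at 69.79% yield, n(NaOH) = 15.1423 mol.
Step 2 (NaOH:NaCl = 3:3): theoretical n(NaCl) = 15.1423 mol, so theoretical mass = 15.1423 × 58.44 = 884.915 g.
At 88.81% yield, actual mass of NaCl = 884.915 × 0.8881 = 785.893 g.

785.89 g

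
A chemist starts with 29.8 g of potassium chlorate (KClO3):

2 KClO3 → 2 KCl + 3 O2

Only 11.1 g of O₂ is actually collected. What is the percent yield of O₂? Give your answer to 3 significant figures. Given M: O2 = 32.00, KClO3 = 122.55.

n(KClO3) = 29.80 g / 122.55 g/mol = 0.2432 mol.
From the equation the KClO3:O2 mole ratio is 2:3, so n(O2) = 0.2432 × 3/2 = 0.3647 mol.
Mass of O2 = 0.3647 mol × 32.00 g/mol = 11.67 g.
This is the theoretical yield. Percent yield = 11.1 g / 11.67 g × 100% = 95.10%.

95.1 %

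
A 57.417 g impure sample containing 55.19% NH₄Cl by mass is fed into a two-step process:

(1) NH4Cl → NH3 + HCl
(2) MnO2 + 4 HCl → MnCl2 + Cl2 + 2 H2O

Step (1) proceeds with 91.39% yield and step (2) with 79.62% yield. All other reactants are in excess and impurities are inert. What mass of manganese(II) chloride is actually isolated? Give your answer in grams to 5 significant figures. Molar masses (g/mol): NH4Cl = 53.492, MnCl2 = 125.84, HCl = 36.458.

13.561 g

Pure NH4Cl = 57.417 × 0.5519 = 31.6884 g.
n(NH4Cl) = 31.6884 / 53.492 = 0.592396 mol.
Step 1 (NH4Cl:HCl = 1:1): theoretical n(HCl) = 0.592396 mol; at 91.39% yield, n(HCl) = 0.541391 mol.
Step 2 (HCl:MnCl2 = 4:1): theoretical n(MnCl2) = 0.135348 mol, so theoretical mass = 0.135348 × 125.84 = 17.0321 g.
At 79.62% yield, actual mass of MnCl2 = 17.0321 × 0.7962 = 13.5610 g.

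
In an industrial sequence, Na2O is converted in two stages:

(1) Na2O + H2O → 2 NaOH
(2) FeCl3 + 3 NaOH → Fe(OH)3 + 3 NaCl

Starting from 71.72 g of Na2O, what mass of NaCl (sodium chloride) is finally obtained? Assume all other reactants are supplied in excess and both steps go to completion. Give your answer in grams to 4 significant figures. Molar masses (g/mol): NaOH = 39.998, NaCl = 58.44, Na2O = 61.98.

135.2 g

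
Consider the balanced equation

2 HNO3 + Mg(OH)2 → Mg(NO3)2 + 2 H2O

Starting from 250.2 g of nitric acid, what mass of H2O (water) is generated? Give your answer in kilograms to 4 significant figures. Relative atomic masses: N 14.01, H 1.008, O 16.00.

M(HNO3) = 1.008 + 14.01 + 3(16.00) = 63.018 g/mol.
M(H2O) = 2(1.008) + 16.00 = 18.016 g/mol.
n(HNO3) = 250.20 g / 63.018 g/mol = 3.9703 mol.
From the equation the HNO3:H2O mole ratio is 2:2, so n(H2O) = 3.9703 × 2/2 = 3.9703 mol.
Mass of H2O = 3.9703 mol × 18.016 g/mol = 71.529 g.
Converting to kg: 71.529 g = 0.07153 kg.

0.07153 kg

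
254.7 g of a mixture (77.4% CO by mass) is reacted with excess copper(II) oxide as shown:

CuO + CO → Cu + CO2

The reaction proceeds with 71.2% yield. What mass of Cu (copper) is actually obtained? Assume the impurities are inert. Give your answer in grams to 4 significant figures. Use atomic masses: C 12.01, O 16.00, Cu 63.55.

Pure CO available = 254.7 g × 0.774 = 197.14 g.
M(CO) = 12.01 + 16.00 = 28.01 g/mol.
M(Cu) = 63.55 g/mol.
n(CO) = 197.14 g / 28.01 g/mol = 7.0381 mol.
From the equation the CO:Cu mole ratio is 1:1, so n(Cu) = 7.0381 × 1/1 = 7.0381 mol.
Mass of Cu = 7.0381 mol × 63.55 g/mol = 447.27 g.
Actual mass collected = 447.27 g × 0.712 = 318.46 g.

318.5 g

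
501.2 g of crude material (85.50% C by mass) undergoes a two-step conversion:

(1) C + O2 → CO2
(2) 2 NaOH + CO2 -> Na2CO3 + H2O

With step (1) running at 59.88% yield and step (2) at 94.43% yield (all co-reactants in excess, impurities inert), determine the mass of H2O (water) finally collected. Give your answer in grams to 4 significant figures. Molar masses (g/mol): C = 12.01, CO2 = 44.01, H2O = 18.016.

363.5 g

Pure C = 501.2 × 0.8550 = 428.53 g.
n(C) = 428.53 / 12.01 = 35.681 mol.
Step 1 (C:CO2 = 1:1): theoretical n(CO2) = 35.681 mol; at 59.88% yield, n(CO2) = 21.366 mol.
Step 2 (CO2:H2O = 1:1): theoretical n(H2O) = 21.366 mol, so theoretical mass = 21.366 × 18.016 = 384.92 g.
At 94.43% yield, actual mass of H2O = 384.92 × 0.9443 = 363.48 g.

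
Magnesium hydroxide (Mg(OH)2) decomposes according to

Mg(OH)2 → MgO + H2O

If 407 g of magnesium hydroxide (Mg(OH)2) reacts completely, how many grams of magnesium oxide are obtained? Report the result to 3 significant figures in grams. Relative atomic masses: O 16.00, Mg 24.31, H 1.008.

M(Mg(OH)2) = 24.31 + 2(16.00) + 2(1.008) = 58.326 g/mol.
M(MgO) = 24.31 + 16.00 = 40.31 g/mol.
n(Mg(OH)2) = 407.0 g / 58.326 g/mol = 6.978 mol.
From the equation the Mg(OH)2:MgO mole ratio is 1:1, so n(MgO) = 6.978 × 1/1 = 6.978 mol.
Mass of MgO = 6.978 mol × 40.31 g/mol = 281.3 g.

281 g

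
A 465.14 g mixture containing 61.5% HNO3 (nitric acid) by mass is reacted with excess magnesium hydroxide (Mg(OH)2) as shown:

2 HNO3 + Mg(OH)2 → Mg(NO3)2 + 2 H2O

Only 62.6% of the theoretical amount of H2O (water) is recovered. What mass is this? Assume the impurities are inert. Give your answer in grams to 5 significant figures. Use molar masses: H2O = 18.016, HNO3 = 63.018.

Pure HNO3 available = 465.14 g × 0.615 = 286.061 g.
n(HNO3) = 286.061 g / 63.018 g/mol = 4.53936 mol.
From the equation the HNO3:H2O mole ratio is 2:2, so n(H2O) = 4.53936 × 2/2 = 4.53936 mol.
Mass of H2O = 4.53936 mol × 18.016 g/mol = 81.7810 g.
Actual mass collected = 81.7810 g × 0.626 = 51.1949 g.

51.195 g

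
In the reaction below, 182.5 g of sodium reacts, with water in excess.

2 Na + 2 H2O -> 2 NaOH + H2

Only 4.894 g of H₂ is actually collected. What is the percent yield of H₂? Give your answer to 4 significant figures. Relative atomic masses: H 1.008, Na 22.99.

61.16 %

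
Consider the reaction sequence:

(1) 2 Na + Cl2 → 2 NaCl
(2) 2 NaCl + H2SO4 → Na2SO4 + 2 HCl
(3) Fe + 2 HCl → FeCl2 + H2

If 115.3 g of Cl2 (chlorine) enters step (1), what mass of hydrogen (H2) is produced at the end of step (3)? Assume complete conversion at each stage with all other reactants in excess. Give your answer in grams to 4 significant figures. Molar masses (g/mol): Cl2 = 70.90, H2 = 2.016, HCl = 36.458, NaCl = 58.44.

3.278 g

n(Cl2) = 115.3 / 70.90 = 1.6262 mol.
Reaction (1): Cl2→NaCl ratio 1:2 ⇒ n(NaCl) = 3.2525 mol.
Reaction (2): NaCl→HCl ratio 2:2 ⇒ n(HCl) = 3.2525 mol.
Reaction (3): HCl→H2 ratio 2:1 ⇒ n(H2) = 1.6262 mol.
Mass of H2 = 1.6262 × 2.016 = 3.2785 g.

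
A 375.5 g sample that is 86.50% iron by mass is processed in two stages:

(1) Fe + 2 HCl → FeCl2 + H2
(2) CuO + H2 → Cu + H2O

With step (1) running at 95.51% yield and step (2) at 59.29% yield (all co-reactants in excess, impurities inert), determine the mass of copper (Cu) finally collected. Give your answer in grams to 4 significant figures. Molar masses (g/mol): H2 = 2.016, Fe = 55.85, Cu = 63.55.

Pure Fe = 375.5 × 0.8650 = 324.81 g.
n(Fe) = 324.81 / 55.85 = 5.8157 mol.
Step 1 (Fe:H2 = 1:1): theoretical n(H2) = 5.8157 mol; at 95.51% yield, n(H2) = 5.5546 mol.
Step 2 (H2:Cu = 1:1): theoretical n(Cu) = 5.5546 mol, so theoretical mass = 5.5546 × 63.55 = 352.99 g.
At 59.29% yield, actual mass of Cu = 352.99 × 0.5929 = 209.29 g.

209.3 g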